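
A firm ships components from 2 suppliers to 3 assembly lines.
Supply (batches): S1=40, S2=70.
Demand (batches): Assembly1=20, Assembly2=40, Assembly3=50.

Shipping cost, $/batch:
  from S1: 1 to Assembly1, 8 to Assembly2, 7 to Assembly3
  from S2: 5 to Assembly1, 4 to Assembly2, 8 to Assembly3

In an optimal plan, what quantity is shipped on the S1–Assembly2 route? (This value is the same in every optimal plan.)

Optimal shipments:
  S1–Assembly1: 20 × $1 = $20
  S1–Assembly3: 20 × $7 = $140
  S2–Assembly2: 40 × $4 = $160
  S2–Assembly3: 30 × $8 = $240
Total cost = $560.
The route S1→Assembly2 is not used.

0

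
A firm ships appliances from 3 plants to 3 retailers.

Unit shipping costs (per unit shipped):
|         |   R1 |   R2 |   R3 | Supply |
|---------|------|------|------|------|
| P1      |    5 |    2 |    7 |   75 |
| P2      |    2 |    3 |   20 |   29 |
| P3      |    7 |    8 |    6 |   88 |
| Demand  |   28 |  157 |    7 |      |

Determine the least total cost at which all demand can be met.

Optimal allocation:
  P1→R2: 75 × 2 = 150
  P2→R2: 29 × 3 = 87
  P3→R1: 28 × 7 = 196
  P3→R2: 53 × 8 = 424
  P3→R3: 7 × 6 = 42
Total = 150 + 87 + 196 + 424 + 42 = 899.
(Supply check: P1 ships 75; P2 ships 29; P3 ships 88.)

899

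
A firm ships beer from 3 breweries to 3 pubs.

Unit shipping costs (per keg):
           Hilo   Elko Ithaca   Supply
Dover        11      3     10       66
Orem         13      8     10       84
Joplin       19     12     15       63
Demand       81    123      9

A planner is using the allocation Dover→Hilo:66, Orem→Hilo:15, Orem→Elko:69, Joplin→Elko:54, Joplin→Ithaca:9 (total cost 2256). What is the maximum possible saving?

201

Current plan cost = 66·11 + 15·13 + 69·8 + 54·12 + 9·15 = 2256.
Optimal plan:
  Dover->Elko: 66 × 3 = 198
  Orem->Hilo: 81 × 13 = 1053
  Orem->Ithaca: 3 × 10 = 30
  Joplin->Elko: 57 × 12 = 684
  Joplin->Ithaca: 6 × 15 = 90
Optimal cost = 2055.
Saving = 2256 − 2055 = 201.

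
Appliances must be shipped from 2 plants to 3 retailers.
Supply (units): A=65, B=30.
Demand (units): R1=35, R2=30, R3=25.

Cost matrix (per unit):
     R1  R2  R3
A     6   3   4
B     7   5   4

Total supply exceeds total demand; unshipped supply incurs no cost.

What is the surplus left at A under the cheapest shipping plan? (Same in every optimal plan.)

An optimal plan:
  A to R1: 35 × 6 = 210
  A to R2: 30 × 3 = 90
  B to R3: 25 × 4 = 100
Total cost = 400.
A ships 65 of its 65, leaving 0.

0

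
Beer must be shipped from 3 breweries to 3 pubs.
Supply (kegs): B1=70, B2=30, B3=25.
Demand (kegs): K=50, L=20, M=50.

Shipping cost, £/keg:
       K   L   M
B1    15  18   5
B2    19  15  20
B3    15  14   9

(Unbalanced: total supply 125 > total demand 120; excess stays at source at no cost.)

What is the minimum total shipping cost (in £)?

A cheapest plan:
  B1->K: 20 kegs
  B1->M: 50 kegs
  B2->K: 5 kegs
  B2->L: 20 kegs
  B3->K: 25 kegs
Total cost = £1320.

1320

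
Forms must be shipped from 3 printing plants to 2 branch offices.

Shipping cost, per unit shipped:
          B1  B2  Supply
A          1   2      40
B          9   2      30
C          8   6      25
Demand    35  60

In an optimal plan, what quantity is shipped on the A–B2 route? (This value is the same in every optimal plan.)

5

The minimum-cost plan:
  A–B1: 35 × 1 = 35
  A–B2: 5 × 2 = 10
  B–B2: 30 × 2 = 60
  C–B2: 25 × 6 = 150
Total cost = 255.
So A→B2 carries 5 boxes.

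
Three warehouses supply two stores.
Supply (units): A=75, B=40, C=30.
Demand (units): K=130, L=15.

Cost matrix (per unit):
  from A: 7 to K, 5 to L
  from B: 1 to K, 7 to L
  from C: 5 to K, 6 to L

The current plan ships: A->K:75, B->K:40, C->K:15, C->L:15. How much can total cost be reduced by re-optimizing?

45

Current plan cost = 75·7 + 40·1 + 15·5 + 15·6 = 730.
Optimal plan:
  A→K: 60 units
  A→L: 15 units
  B→K: 40 units
  C→K: 30 units
Optimal cost = 685.
Saving = 730 − 685 = 45.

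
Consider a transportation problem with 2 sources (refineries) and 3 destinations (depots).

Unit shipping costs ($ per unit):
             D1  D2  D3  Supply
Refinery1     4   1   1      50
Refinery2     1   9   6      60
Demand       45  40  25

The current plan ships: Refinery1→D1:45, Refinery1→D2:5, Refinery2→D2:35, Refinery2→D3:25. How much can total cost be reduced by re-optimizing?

465

Current plan cost = 45·4 + 5·1 + 35·9 + 25·6 = $650.
Optimal plan:
  Refinery1 to D2: 40 kL
  Refinery1 to D3: 10 kL
  Refinery2 to D1: 45 kL
  Refinery2 to D3: 15 kL
Optimal cost = $185.
Saving = 650 − 185 = $465.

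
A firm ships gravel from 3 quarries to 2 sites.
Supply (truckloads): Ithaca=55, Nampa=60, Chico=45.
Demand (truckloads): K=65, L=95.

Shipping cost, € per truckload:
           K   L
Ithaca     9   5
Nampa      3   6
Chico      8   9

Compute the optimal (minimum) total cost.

One minimum-cost allocation:
  Ithaca→L: 55 × €5 = €275
  Nampa→K: 60 × €3 = €180
  Chico→K: 5 × €8 = €40
  Chico→L: 40 × €9 = €360
Total = 275 + 180 + 40 + 360 = €855.
(Supply check: Ithaca ships 55; Nampa ships 60; Chico ships 45.)

855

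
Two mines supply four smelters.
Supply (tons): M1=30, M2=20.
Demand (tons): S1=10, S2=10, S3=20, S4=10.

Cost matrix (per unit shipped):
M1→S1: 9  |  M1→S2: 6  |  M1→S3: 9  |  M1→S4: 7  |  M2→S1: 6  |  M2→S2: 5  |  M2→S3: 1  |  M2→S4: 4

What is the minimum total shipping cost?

240

One minimum-cost allocation:
  M1→S1: 10 tons
  M1→S2: 10 tons
  M1→S4: 10 tons
  M2→S3: 20 tons
Total cost = 240.
(Supply check: M1 ships 30; M2 ships 20.)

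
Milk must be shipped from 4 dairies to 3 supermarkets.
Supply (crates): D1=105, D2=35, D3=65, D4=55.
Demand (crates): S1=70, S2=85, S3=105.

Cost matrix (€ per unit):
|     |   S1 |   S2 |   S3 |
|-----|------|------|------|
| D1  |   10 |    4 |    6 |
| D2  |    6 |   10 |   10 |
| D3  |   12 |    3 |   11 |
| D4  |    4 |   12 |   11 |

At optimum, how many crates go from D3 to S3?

0

The minimum-cost plan:
  D1→S2: 20 × €4 = €80
  D1→S3: 85 × €6 = €510
  D2→S1: 15 × €6 = €90
  D2→S3: 20 × €10 = €200
  D3→S2: 65 × €3 = €195
  D4→S1: 55 × €4 = €220
Total cost = €1295.
The route D3→S3 is not used.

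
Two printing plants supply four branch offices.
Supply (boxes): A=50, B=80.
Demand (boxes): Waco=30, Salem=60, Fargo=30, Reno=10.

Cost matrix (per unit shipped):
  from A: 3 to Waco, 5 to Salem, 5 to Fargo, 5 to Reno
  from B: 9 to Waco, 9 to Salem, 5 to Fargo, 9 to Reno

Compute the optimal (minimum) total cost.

A cheapest plan:
  A–Waco: 30 × 3 = 90
  A–Salem: 20 × 5 = 100
  B–Salem: 40 × 9 = 360
  B–Fargo: 30 × 5 = 150
  B–Reno: 10 × 9 = 90
Total = 90 + 100 + 360 + 150 + 90 = 790.

790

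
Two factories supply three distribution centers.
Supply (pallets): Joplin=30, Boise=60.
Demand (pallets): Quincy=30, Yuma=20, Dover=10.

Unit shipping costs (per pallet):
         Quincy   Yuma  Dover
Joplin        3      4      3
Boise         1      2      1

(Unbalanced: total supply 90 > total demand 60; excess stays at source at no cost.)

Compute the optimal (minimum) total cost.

80

One minimum-cost allocation:
  Boise→Quincy: 30 pallets
  Boise→Yuma: 20 pallets
  Boise→Dover: 10 pallets
Total cost = 80.
(Supply check: Joplin ships 0; Boise ships 60.)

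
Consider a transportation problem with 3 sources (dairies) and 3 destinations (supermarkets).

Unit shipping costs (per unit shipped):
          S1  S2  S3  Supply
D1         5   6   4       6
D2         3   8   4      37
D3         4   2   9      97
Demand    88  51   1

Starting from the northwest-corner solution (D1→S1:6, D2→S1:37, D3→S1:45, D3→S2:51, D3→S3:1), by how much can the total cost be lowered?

Current plan cost = 6·5 + 37·3 + 45·4 + 51·2 + 1·9 = 432.
Optimal plan:
  D1->S1: 5 × 5 = 25
  D1->S3: 1 × 4 = 4
  D2->S1: 37 × 3 = 111
  D3->S1: 46 × 4 = 184
  D3->S2: 51 × 2 = 102
Optimal cost = 426.
Saving = 432 − 426 = 6.

6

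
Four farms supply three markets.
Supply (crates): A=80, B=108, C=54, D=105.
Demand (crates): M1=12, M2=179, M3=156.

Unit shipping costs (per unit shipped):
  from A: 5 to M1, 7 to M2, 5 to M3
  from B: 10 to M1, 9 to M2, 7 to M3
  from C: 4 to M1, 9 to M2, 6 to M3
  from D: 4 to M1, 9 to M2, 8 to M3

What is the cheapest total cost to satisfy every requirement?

Optimal allocation:
  A–M2: 80 crates
  B–M2: 6 crates
  B–M3: 102 crates
  C–M3: 54 crates
  D–M1: 12 crates
  D–M2: 93 crates
Total cost = 2537.

2537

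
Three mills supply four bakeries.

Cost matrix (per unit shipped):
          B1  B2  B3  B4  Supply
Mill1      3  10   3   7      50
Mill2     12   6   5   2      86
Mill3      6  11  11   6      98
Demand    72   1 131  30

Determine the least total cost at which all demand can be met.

One minimum-cost allocation:
  Mill1 to B3: 50 × 3 = 150
  Mill2 to B2: 1 × 6 = 6
  Mill2 to B3: 81 × 5 = 405
  Mill2 to B4: 4 × 2 = 8
  Mill3 to B1: 72 × 6 = 432
  Mill3 to B4: 26 × 6 = 156
Total = 150 + 6 + 405 + 8 + 432 + 156 = 1157.
(Supply check: Mill1 ships 50; Mill2 ships 86; Mill3 ships 98.)

1157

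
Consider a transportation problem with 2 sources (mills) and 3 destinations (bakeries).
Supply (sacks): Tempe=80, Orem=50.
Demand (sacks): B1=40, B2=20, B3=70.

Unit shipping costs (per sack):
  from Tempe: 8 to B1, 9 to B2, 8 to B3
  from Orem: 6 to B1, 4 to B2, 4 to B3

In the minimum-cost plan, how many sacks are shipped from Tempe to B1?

Solving gives:
  Tempe->B1: 40 sacks
  Tempe->B3: 40 sacks
  Orem->B2: 20 sacks
  Orem->B3: 30 sacks
Total cost = 840.
So Tempe→B1 carries 40 sacks.

40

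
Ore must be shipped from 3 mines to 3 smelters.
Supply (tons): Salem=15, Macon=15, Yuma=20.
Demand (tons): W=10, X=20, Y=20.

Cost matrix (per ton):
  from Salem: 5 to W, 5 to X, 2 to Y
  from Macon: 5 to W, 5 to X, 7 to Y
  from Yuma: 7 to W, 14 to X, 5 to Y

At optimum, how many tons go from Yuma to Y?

Solving gives:
  Salem–X: 5 × 5 = 25
  Salem–Y: 10 × 2 = 20
  Macon–X: 15 × 5 = 75
  Yuma–W: 10 × 7 = 70
  Yuma–Y: 10 × 5 = 50
Total cost = 240.
So Yuma→Y carries 10 tons.

10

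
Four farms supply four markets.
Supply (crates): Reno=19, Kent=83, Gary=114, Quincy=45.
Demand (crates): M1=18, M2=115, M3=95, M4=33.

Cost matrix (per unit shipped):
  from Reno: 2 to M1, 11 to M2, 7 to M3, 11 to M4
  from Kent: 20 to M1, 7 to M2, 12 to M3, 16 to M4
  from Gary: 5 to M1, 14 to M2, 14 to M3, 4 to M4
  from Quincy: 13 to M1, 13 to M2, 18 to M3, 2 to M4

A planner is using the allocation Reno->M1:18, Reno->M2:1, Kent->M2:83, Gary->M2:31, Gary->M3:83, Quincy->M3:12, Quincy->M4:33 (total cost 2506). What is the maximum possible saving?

Current plan cost = 18·2 + 1·11 + 83·7 + 31·14 + 83·14 + 12·18 + 33·2 = 2506.
Optimal plan:
  Reno to M3: 19 crates
  Kent to M2: 83 crates
  Gary to M1: 18 crates
  Gary to M2: 20 crates
  Gary to M3: 76 crates
  Quincy to M2: 12 crates
  Quincy to M4: 33 crates
Optimal cost = 2370.
Saving = 2506 − 2370 = 136.

136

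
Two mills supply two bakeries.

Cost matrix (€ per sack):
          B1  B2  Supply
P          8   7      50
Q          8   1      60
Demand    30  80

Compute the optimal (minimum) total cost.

440

An optimal shipping plan:
  P–B1: 30 × €8 = €240
  P–B2: 20 × €7 = €140
  Q–B2: 60 × €1 = €60
Total = 240 + 140 + 60 = €440.
(Supply check: P ships 50; Q ships 60.)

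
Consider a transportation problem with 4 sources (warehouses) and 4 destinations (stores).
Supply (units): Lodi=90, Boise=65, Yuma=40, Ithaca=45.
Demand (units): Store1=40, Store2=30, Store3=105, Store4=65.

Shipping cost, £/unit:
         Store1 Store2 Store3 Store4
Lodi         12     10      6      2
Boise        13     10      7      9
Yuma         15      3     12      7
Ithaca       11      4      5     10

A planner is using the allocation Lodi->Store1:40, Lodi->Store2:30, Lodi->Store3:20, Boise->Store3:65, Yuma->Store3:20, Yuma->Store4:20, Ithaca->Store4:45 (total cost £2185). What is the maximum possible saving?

805

Current plan cost = 40·12 + 30·10 + 20·6 + 65·7 + 20·12 + 20·7 + 45·10 = £2185.
Optimal plan:
  Lodi–Store3: 25 × £6 = £150
  Lodi–Store4: 65 × £2 = £130
  Boise–Store1: 30 × £13 = £390
  Boise–Store3: 35 × £7 = £245
  Yuma–Store1: 10 × £15 = £150
  Yuma–Store2: 30 × £3 = £90
  Ithaca–Store3: 45 × £5 = £225
Optimal cost = £1380.
Saving = 2185 − 1380 = £805.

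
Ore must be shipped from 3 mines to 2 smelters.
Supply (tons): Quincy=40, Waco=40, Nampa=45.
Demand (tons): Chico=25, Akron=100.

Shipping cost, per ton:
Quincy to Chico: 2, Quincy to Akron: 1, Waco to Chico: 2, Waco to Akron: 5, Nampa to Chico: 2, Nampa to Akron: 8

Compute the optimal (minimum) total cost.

450

One minimum-cost allocation:
  Quincy->Akron: 40 × 1 = 40
  Waco->Akron: 40 × 5 = 200
  Nampa->Chico: 25 × 2 = 50
  Nampa->Akron: 20 × 8 = 160
Total = 40 + 200 + 50 + 160 = 450.
(Supply check: Quincy ships 40; Waco ships 40; Nampa ships 45.)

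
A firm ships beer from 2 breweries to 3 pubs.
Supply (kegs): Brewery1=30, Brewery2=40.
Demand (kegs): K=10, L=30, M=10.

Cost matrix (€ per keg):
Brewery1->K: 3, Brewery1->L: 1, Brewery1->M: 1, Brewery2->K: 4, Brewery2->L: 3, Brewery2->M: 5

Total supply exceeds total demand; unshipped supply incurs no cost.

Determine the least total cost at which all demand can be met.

100

Optimal allocation:
  Brewery1→L: 20 × €1 = €20
  Brewery1→M: 10 × €1 = €10
  Brewery2→K: 10 × €4 = €40
  Brewery2→L: 10 × €3 = €30
Total = 20 + 10 + 40 + 30 = €100.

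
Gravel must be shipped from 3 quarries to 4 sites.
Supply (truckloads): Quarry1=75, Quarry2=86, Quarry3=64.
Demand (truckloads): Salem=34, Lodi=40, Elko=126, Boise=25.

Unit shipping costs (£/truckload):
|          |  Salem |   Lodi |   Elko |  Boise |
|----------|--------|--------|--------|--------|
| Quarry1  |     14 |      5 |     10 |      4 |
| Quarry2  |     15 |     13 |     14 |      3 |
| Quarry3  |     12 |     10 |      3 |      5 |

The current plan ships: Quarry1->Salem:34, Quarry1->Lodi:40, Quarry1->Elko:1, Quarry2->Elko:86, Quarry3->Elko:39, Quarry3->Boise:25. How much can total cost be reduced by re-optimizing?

Current plan cost = 34·14 + 40·5 + 1·10 + 86·14 + 39·3 + 25·5 = £2132.
Optimal plan:
  Quarry1→Lodi: 40 truckloads
  Quarry1→Elko: 35 truckloads
  Quarry2→Salem: 34 truckloads
  Quarry2→Elko: 27 truckloads
  Quarry2→Boise: 25 truckloads
  Quarry3→Elko: 64 truckloads
Optimal cost = £1705.
Saving = 2132 − 1705 = £427.

427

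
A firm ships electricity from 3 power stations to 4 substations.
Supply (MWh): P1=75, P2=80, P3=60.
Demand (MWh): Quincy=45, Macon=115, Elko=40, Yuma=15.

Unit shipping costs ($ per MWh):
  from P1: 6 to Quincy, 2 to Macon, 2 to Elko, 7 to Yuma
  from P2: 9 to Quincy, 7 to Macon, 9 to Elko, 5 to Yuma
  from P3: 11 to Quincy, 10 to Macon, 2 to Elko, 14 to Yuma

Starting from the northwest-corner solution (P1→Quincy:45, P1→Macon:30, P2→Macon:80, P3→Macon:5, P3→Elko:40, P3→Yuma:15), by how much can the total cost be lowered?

Current plan cost = 45·6 + 30·2 + 80·7 + 5·10 + 40·2 + 15·14 = $1230.
Optimal plan:
  P1->Macon: 75 × $2 = $150
  P2->Quincy: 25 × $9 = $225
  P2->Macon: 40 × $7 = $280
  P2->Yuma: 15 × $5 = $75
  P3->Quincy: 20 × $11 = $220
  P3->Elko: 40 × $2 = $80
Optimal cost = $1030.
Saving = 1230 − 1030 = $200.

200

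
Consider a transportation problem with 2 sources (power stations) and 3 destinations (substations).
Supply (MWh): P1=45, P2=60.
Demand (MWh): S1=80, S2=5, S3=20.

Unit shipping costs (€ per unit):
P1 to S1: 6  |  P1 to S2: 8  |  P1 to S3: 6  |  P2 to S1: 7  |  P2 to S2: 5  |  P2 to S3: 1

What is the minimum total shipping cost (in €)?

One minimum-cost allocation:
  P1–S1: 45 × €6 = €270
  P2–S1: 35 × €7 = €245
  P2–S2: 5 × €5 = €25
  P2–S3: 20 × €1 = €20
Total = 270 + 245 + 25 + 20 = €560.
(Supply check: P1 ships 45; P2 ships 60.)

560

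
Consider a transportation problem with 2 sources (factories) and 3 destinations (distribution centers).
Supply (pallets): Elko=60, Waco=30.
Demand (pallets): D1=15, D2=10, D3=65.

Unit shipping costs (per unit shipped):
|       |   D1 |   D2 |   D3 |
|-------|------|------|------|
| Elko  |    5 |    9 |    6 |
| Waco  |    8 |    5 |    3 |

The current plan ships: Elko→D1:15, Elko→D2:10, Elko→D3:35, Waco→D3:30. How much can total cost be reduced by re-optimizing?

Current plan cost = 15·5 + 10·9 + 35·6 + 30·3 = 465.
Optimal plan:
  Elko→D1: 15 pallets
  Elko→D3: 45 pallets
  Waco→D2: 10 pallets
  Waco→D3: 20 pallets
Optimal cost = 455.
Saving = 465 − 455 = 10.

10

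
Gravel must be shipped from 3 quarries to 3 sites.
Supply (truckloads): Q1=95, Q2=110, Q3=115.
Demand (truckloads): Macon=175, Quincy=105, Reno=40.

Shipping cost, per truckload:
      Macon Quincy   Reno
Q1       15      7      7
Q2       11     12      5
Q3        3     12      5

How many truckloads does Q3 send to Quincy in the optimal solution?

Solving gives:
  Q1–Quincy: 95 truckloads
  Q2–Macon: 60 truckloads
  Q2–Quincy: 10 truckloads
  Q2–Reno: 40 truckloads
  Q3–Macon: 115 truckloads
Total cost = 1990.
The route Q3→Quincy is not used.

0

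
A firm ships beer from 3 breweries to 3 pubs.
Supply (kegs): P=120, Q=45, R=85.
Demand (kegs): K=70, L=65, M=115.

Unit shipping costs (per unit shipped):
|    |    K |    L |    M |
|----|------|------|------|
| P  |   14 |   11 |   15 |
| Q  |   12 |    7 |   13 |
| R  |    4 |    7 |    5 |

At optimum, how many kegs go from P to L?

The minimum-cost plan:
  P–L: 20 kegs
  P–M: 100 kegs
  Q–L: 45 kegs
  R–K: 70 kegs
  R–M: 15 kegs
Total cost = 2390.
So P→L carries 20 kegs.

20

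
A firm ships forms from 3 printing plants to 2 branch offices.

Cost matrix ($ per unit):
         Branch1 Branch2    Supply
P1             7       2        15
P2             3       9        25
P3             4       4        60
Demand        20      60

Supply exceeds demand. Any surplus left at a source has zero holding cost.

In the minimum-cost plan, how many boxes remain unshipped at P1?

0

An optimal plan:
  P1–Branch2: 15 × $2 = $30
  P2–Branch1: 20 × $3 = $60
  P3–Branch2: 45 × $4 = $180
Total cost = $270.
P1 ships 15 of its 15, leaving 0.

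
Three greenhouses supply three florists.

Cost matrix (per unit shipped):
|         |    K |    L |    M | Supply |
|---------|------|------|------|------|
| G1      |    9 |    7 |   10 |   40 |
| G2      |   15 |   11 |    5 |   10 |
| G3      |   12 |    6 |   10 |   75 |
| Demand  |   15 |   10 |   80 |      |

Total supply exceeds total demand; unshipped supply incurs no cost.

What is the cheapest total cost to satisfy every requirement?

One minimum-cost allocation:
  G1 to K: 15 bunches
  G1 to M: 5 bunches
  G2 to M: 10 bunches
  G3 to L: 10 bunches
  G3 to M: 65 bunches
Total cost = 945.
(Supply check: G1 ships 20; G2 ships 10; G3 ships 75.)

945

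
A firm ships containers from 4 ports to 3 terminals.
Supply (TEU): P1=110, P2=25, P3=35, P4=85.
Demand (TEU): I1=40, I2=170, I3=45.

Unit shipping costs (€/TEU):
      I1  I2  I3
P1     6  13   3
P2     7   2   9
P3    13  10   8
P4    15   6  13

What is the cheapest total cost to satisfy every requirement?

One minimum-cost allocation:
  P1 to I1: 40 × €6 = €240
  P1 to I2: 25 × €13 = €325
  P1 to I3: 45 × €3 = €135
  P2 to I2: 25 × €2 = €50
  P3 to I2: 35 × €10 = €350
  P4 to I2: 85 × €6 = €510
Total = 240 + 325 + 135 + 50 + 350 + 510 = €1610.

1610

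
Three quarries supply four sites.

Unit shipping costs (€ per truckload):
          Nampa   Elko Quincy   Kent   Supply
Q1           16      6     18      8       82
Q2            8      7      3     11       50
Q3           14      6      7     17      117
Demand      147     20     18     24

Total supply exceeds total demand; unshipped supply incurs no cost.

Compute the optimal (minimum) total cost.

2196

A cheapest plan:
  Q1->Elko: 20 × €6 = €120
  Q1->Kent: 24 × €8 = €192
  Q2->Nampa: 50 × €8 = €400
  Q3->Nampa: 97 × €14 = €1358
  Q3->Quincy: 18 × €7 = €126
Total = 120 + 192 + 400 + 1358 + 126 = €2196.
(Supply check: Q1 ships 44; Q2 ships 50; Q3 ships 115.)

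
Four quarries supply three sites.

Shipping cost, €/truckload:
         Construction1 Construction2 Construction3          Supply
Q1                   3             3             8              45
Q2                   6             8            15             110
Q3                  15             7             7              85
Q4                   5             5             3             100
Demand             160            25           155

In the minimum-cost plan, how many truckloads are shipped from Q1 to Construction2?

The minimum-cost plan:
  Q1->Construction1: 45 truckloads
  Q2->Construction1: 110 truckloads
  Q3->Construction2: 25 truckloads
  Q3->Construction3: 60 truckloads
  Q4->Construction1: 5 truckloads
  Q4->Construction3: 95 truckloads
Total cost = €1700.
The route Q1→Construction2 is not used.

0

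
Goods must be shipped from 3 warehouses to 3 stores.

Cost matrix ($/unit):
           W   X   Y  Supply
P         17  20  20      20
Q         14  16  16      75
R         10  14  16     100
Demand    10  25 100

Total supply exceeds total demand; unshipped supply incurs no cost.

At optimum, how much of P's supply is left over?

20

An optimal plan:
  Q to Y: 75 × $16 = $1200
  R to W: 10 × $10 = $100
  R to X: 25 × $14 = $350
  R to Y: 25 × $16 = $400
Total cost = $2050.
P ships 0 of its 20, leaving 20.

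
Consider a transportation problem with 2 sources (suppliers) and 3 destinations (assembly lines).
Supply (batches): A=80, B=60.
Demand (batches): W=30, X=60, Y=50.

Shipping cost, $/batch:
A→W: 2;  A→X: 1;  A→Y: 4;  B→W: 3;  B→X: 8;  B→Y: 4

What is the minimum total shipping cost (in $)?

330

A cheapest plan:
  A→W: 20 batches
  A→X: 60 batches
  B→W: 10 batches
  B→Y: 50 batches
Total cost = $330.
(Supply check: A ships 80; B ships 60.)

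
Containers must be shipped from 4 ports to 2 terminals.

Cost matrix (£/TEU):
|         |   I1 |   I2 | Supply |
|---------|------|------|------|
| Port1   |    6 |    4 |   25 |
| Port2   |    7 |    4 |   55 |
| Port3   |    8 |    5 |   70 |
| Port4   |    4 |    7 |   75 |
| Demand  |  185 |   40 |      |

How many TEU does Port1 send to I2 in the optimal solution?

0

The minimum-cost plan:
  Port1–I1: 25 × £6 = £150
  Port2–I1: 15 × £7 = £105
  Port2–I2: 40 × £4 = £160
  Port3–I1: 70 × £8 = £560
  Port4–I1: 75 × £4 = £300
Total cost = £1275.
The route Port1→I2 is not used.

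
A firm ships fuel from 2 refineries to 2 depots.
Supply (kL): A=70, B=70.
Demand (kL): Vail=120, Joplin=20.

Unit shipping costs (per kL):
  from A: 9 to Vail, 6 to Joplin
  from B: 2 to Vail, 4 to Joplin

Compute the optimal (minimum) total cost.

Optimal allocation:
  A->Vail: 50 × 9 = 450
  A->Joplin: 20 × 6 = 120
  B->Vail: 70 × 2 = 140
Total = 450 + 120 + 140 = 710.

710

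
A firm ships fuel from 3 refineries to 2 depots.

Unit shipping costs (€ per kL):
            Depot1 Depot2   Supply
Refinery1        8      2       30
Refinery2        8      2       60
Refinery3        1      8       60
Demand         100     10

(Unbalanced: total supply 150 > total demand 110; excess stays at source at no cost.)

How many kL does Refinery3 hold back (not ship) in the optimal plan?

An optimal plan:
  Refinery1->Depot2: 10 × €2 = €20
  Refinery2->Depot1: 40 × €8 = €320
  Refinery3->Depot1: 60 × €1 = €60
Total cost = €400.
Refinery3 ships 60 of its 60, leaving 0.

0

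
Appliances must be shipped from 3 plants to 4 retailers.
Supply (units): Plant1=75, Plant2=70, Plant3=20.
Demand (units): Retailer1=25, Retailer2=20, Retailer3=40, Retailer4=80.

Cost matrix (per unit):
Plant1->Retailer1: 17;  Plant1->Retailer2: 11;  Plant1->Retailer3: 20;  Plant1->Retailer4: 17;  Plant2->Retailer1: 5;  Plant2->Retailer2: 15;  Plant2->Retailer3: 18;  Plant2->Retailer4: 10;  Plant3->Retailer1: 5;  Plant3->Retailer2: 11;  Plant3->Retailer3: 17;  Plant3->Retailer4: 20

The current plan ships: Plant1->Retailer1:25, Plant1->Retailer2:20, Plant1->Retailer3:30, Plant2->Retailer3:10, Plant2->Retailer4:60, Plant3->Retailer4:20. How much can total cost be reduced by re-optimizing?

Current plan cost = 25·17 + 20·11 + 30·20 + 10·18 + 60·10 + 20·20 = 2425.
Optimal plan:
  Plant1→Retailer2: 20 × 11 = 220
  Plant1→Retailer3: 40 × 20 = 800
  Plant1→Retailer4: 15 × 17 = 255
  Plant2→Retailer1: 5 × 5 = 25
  Plant2→Retailer4: 65 × 10 = 650
  Plant3→Retailer1: 20 × 5 = 100
Optimal cost = 2050.
Saving = 2425 − 2050 = 375.

375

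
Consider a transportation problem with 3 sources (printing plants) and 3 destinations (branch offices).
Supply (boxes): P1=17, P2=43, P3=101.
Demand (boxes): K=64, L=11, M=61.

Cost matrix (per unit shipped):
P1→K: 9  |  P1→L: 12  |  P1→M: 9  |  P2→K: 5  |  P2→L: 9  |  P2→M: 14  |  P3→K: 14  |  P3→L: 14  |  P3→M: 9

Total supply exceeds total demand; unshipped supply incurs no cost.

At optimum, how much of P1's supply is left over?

0

An optimal plan:
  P1→K: 17 × 9 = 153
  P2→K: 43 × 5 = 215
  P3→K: 4 × 14 = 56
  P3→L: 11 × 14 = 154
  P3→M: 61 × 9 = 549
Total cost = 1127.
P1 ships 17 of its 17, leaving 0.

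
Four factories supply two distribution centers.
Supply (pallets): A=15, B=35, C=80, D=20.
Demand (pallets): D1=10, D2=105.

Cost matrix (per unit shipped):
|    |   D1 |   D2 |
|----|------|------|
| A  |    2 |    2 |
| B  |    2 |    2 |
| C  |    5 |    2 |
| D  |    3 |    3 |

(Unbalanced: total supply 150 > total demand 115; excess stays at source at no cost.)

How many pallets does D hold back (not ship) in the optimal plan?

20

Minimum-cost shipments:
  A->D2: 15 × 2 = 30
  B->D1: 10 × 2 = 20
  B->D2: 25 × 2 = 50
  C->D2: 65 × 2 = 130
Total cost = 230.
D ships 0 of its 20, leaving 20.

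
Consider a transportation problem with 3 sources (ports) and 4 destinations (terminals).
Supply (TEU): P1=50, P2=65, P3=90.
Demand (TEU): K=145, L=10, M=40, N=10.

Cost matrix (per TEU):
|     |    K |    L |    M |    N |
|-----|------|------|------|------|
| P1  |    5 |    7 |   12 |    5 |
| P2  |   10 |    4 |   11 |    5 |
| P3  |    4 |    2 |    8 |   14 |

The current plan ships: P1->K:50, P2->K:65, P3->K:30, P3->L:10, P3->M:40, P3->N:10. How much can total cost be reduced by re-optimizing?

Current plan cost = 50·5 + 65·10 + 30·4 + 10·2 + 40·8 + 10·14 = 1500.
Optimal plan:
  P1->K: 50 × 5 = 250
  P2->K: 5 × 10 = 50
  P2->L: 10 × 4 = 40
  P2->M: 40 × 11 = 440
  P2->N: 10 × 5 = 50
  P3->K: 90 × 4 = 360
Optimal cost = 1190.
Saving = 1500 − 1190 = 310.

310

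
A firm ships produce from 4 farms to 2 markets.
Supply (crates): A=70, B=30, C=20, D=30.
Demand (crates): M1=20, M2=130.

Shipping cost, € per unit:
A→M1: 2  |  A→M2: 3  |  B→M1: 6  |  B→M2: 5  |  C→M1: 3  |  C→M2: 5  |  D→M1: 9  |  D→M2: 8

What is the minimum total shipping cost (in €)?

One minimum-cost allocation:
  A→M2: 70 × €3 = €210
  B→M2: 30 × €5 = €150
  C→M1: 20 × €3 = €60
  D→M2: 30 × €8 = €240
Total = 210 + 150 + 60 + 240 = €660.

660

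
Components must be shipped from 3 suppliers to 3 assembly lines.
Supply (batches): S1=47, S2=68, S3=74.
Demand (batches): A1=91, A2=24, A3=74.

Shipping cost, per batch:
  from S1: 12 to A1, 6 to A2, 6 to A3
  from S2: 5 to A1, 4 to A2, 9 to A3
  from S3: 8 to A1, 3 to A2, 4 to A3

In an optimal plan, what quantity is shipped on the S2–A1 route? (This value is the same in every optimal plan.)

Solving gives:
  S1->A3: 47 × 6 = 282
  S2->A1: 68 × 5 = 340
  S3->A1: 23 × 8 = 184
  S3->A2: 24 × 3 = 72
  S3->A3: 27 × 4 = 108
Total cost = 986.
So S2→A1 carries 68 batches.

68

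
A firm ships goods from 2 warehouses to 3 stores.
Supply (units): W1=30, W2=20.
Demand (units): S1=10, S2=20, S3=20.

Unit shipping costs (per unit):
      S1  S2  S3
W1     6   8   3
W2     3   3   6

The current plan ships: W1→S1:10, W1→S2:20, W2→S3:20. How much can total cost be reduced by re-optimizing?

160

Current plan cost = 10·6 + 20·8 + 20·6 = 340.
Optimal plan:
  W1->S1: 10 units
  W1->S3: 20 units
  W2->S2: 20 units
Optimal cost = 180.
Saving = 340 − 180 = 160.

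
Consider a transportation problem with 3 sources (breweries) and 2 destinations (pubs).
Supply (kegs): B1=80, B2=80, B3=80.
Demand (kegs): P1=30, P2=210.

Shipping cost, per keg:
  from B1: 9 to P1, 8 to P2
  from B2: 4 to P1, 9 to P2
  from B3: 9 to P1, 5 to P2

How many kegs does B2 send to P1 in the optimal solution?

30

Solving gives:
  B1→P2: 80 kegs
  B2→P1: 30 kegs
  B2→P2: 50 kegs
  B3→P2: 80 kegs
Total cost = 1610.
So B2→P1 carries 30 kegs.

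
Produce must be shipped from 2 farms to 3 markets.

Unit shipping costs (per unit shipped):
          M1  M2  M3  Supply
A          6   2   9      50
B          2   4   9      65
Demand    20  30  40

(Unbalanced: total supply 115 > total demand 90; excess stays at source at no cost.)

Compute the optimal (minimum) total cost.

An optimal shipping plan:
  A–M2: 30 × 2 = 60
  A–M3: 20 × 9 = 180
  B–M1: 20 × 2 = 40
  B–M3: 20 × 9 = 180
Total = 60 + 180 + 40 + 180 = 460.

460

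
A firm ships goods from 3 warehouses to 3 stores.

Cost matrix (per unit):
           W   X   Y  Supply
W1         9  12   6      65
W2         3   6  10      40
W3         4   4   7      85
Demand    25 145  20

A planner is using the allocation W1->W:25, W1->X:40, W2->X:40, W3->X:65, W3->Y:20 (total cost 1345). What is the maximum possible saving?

180

Current plan cost = 25·9 + 40·12 + 40·6 + 65·4 + 20·7 = 1345.
Optimal plan:
  W1->X: 45 × 12 = 540
  W1->Y: 20 × 6 = 120
  W2->W: 25 × 3 = 75
  W2->X: 15 × 6 = 90
  W3->X: 85 × 4 = 340
Optimal cost = 1165.
Saving = 1345 − 1165 = 180.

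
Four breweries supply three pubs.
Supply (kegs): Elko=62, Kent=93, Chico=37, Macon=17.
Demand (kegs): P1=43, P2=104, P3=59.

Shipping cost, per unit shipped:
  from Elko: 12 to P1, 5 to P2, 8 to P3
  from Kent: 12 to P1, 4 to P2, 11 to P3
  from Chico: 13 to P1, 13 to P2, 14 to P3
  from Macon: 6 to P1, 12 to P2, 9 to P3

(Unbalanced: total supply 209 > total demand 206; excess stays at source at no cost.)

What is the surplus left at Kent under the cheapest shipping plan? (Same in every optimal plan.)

0

An optimal plan:
  Elko to P2: 11 × 5 = 55
  Elko to P3: 51 × 8 = 408
  Kent to P2: 93 × 4 = 372
  Chico to P1: 26 × 13 = 338
  Chico to P3: 8 × 14 = 112
  Macon to P1: 17 × 6 = 102
Total cost = 1387.
Kent ships 93 of its 93, leaving 0.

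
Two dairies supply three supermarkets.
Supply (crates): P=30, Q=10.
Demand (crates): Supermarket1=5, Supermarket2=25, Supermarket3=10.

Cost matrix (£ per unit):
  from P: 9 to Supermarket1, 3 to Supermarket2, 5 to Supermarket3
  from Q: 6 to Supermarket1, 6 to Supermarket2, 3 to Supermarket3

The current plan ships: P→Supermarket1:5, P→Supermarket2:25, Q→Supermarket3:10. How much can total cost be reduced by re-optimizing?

5

Current plan cost = 5·9 + 25·3 + 10·3 = £150.
Optimal plan:
  P→Supermarket2: 25 × £3 = £75
  P→Supermarket3: 5 × £5 = £25
  Q→Supermarket1: 5 × £6 = £30
  Q→Supermarket3: 5 × £3 = £15
Optimal cost = £145.
Saving = 150 − 145 = £5.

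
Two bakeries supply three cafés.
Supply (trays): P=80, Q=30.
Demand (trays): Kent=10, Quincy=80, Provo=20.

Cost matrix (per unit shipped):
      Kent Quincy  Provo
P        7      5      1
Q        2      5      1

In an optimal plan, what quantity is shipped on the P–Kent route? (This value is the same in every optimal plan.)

0

Solving gives:
  P->Quincy: 60 × 5 = 300
  P->Provo: 20 × 1 = 20
  Q->Kent: 10 × 2 = 20
  Q->Quincy: 20 × 5 = 100
Total cost = 440.
The route P→Kent is not used.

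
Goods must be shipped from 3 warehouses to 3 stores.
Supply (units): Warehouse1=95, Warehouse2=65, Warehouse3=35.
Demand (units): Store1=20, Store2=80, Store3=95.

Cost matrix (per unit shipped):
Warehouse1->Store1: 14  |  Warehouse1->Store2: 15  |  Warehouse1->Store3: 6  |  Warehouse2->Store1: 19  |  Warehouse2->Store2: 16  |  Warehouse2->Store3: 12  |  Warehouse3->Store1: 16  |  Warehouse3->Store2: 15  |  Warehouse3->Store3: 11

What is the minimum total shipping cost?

An optimal shipping plan:
  Warehouse1 to Store3: 95 × 6 = 570
  Warehouse2 to Store2: 65 × 16 = 1040
  Warehouse3 to Store1: 20 × 16 = 320
  Warehouse3 to Store2: 15 × 15 = 225
Total = 570 + 1040 + 320 + 225 = 2155.
(Supply check: Warehouse1 ships 95; Warehouse2 ships 65; Warehouse3 ships 35.)

2155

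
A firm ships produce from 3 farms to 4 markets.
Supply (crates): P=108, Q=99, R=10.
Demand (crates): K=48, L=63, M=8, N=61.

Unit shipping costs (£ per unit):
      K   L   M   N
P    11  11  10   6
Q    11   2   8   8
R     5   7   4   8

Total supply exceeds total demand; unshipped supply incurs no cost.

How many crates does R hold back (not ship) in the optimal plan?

An optimal plan:
  P–K: 10 × £11 = £110
  P–N: 61 × £6 = £366
  Q–K: 28 × £11 = £308
  Q–L: 63 × £2 = £126
  Q–M: 8 × £8 = £64
  R–K: 10 × £5 = £50
Total cost = £1024.
R ships 10 of its 10, leaving 0.

0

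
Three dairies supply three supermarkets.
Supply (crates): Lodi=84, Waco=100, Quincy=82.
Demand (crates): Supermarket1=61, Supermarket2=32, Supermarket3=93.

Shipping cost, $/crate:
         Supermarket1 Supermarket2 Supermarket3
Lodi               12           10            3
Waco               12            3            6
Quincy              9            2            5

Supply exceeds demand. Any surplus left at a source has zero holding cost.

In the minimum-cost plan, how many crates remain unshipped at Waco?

An optimal plan:
  Lodi->Supermarket3: 84 × $3 = $252
  Waco->Supermarket2: 20 × $3 = $60
  Quincy->Supermarket1: 61 × $9 = $549
  Quincy->Supermarket2: 12 × $2 = $24
  Quincy->Supermarket3: 9 × $5 = $45
Total cost = $930.
Waco ships 20 of its 100, leaving 80.

80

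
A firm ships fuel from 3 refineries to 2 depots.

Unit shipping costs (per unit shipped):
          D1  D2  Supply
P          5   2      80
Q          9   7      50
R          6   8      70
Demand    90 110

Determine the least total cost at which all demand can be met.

970

One minimum-cost allocation:
  P->D2: 80 × 2 = 160
  Q->D1: 20 × 9 = 180
  Q->D2: 30 × 7 = 210
  R->D1: 70 × 6 = 420
Total = 160 + 180 + 210 + 420 = 970.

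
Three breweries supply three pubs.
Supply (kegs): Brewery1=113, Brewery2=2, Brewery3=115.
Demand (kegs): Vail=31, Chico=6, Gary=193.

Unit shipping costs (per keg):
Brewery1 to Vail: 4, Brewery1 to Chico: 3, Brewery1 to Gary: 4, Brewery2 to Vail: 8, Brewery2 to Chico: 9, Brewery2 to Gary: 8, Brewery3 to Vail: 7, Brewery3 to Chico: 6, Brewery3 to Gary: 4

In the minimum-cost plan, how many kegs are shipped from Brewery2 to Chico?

0

The minimum-cost plan:
  Brewery1–Vail: 29 × 4 = 116
  Brewery1–Chico: 6 × 3 = 18
  Brewery1–Gary: 78 × 4 = 312
  Brewery2–Vail: 2 × 8 = 16
  Brewery3–Gary: 115 × 4 = 460
Total cost = 922.
The route Brewery2→Chico is not used.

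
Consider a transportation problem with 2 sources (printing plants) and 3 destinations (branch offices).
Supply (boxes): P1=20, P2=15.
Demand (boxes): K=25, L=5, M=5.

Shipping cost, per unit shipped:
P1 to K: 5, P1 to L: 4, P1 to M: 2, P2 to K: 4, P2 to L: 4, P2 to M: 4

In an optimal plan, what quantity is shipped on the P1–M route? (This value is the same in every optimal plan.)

Solving gives:
  P1->K: 10 × 5 = 50
  P1->L: 5 × 4 = 20
  P1->M: 5 × 2 = 10
  P2->K: 15 × 4 = 60
Total cost = 140.
So P1→M carries 5 boxes.

5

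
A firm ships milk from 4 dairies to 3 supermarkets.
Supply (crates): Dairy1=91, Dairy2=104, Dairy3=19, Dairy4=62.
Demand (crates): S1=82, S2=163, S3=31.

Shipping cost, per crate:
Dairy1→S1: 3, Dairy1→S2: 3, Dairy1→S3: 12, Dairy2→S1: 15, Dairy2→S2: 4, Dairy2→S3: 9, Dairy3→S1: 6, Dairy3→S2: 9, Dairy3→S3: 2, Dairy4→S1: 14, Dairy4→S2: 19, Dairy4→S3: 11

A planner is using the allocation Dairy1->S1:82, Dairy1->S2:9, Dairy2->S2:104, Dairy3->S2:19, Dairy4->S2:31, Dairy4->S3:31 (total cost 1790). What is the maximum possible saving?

Current plan cost = 82·3 + 9·3 + 104·4 + 19·9 + 31·19 + 31·11 = 1790.
Optimal plan:
  Dairy1 to S1: 32 crates
  Dairy1 to S2: 59 crates
  Dairy2 to S2: 104 crates
  Dairy3 to S3: 19 crates
  Dairy4 to S1: 50 crates
  Dairy4 to S3: 12 crates
Optimal cost = 1559.
Saving = 1790 − 1559 = 231.

231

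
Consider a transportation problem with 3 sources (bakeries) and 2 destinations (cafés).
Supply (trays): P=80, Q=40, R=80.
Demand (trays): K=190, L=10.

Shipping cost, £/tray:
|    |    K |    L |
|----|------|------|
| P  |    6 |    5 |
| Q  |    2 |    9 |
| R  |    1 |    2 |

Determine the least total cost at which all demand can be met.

Optimal allocation:
  P->K: 70 × £6 = £420
  P->L: 10 × £5 = £50
  Q->K: 40 × £2 = £80
  R->K: 80 × £1 = £80
Total = 420 + 50 + 80 + 80 = £630.
(Supply check: P ships 80; Q ships 40; R ships 80.)

630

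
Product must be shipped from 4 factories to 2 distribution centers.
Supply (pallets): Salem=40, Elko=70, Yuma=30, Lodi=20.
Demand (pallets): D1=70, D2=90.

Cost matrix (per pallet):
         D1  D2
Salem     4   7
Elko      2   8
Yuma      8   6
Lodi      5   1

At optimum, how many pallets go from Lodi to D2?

20

The minimum-cost plan:
  Salem→D2: 40 × 7 = 280
  Elko→D1: 70 × 2 = 140
  Yuma→D2: 30 × 6 = 180
  Lodi→D2: 20 × 1 = 20
Total cost = 620.
So Lodi→D2 carries 20 pallets.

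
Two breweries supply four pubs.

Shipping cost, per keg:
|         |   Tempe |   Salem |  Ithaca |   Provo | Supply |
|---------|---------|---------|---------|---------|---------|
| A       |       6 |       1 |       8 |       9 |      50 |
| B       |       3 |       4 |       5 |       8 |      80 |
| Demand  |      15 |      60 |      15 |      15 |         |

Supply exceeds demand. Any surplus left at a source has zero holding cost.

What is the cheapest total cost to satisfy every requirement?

One minimum-cost allocation:
  A→Salem: 50 × 1 = 50
  B→Tempe: 15 × 3 = 45
  B→Salem: 10 × 4 = 40
  B→Ithaca: 15 × 5 = 75
  B→Provo: 15 × 8 = 120
Total = 50 + 45 + 40 + 75 + 120 = 330.

330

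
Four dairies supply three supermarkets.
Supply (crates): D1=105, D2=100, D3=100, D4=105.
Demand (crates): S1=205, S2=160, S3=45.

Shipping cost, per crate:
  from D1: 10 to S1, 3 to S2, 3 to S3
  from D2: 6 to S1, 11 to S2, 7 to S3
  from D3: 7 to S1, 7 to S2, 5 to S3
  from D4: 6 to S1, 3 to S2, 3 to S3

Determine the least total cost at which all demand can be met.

1945

One minimum-cost allocation:
  D1 to S2: 105 crates
  D2 to S1: 100 crates
  D3 to S1: 100 crates
  D4 to S1: 5 crates
  D4 to S2: 55 crates
  D4 to S3: 45 crates
Total cost = 1945.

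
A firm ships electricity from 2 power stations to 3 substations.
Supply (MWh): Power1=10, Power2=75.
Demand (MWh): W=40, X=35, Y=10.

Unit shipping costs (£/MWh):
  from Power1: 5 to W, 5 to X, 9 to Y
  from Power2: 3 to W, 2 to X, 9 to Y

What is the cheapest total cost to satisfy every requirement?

An optimal shipping plan:
  Power1–Y: 10 × £9 = £90
  Power2–W: 40 × £3 = £120
  Power2–X: 35 × £2 = £70
Total = 90 + 120 + 70 = £280.

280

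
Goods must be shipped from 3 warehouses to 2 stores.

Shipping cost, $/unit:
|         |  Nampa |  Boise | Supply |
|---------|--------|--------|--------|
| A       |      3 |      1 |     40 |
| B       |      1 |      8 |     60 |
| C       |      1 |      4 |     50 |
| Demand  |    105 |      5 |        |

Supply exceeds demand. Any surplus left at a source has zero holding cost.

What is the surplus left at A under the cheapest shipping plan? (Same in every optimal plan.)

35

Minimum-cost shipments:
  A→Boise: 5 × $1 = $5
  B→Nampa: 55 × $1 = $55
  C→Nampa: 50 × $1 = $50
Total cost = $110.
A ships 5 of its 40, leaving 35.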